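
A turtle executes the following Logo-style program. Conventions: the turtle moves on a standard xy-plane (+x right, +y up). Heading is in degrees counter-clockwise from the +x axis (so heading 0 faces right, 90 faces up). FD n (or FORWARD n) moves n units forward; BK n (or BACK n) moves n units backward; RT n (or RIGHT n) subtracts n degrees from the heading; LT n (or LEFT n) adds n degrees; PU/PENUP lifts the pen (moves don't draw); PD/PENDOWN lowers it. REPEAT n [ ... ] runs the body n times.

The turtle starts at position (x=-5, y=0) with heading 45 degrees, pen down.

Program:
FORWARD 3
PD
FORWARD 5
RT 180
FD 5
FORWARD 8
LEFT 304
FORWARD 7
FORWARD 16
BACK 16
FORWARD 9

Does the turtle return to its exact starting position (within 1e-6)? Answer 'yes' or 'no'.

Executing turtle program step by step:
Start: pos=(-5,0), heading=45, pen down
FD 3: (-5,0) -> (-2.879,2.121) [heading=45, draw]
PD: pen down
FD 5: (-2.879,2.121) -> (0.657,5.657) [heading=45, draw]
RT 180: heading 45 -> 225
FD 5: (0.657,5.657) -> (-2.879,2.121) [heading=225, draw]
FD 8: (-2.879,2.121) -> (-8.536,-3.536) [heading=225, draw]
LT 304: heading 225 -> 169
FD 7: (-8.536,-3.536) -> (-15.407,-2.2) [heading=169, draw]
FD 16: (-15.407,-2.2) -> (-31.113,0.853) [heading=169, draw]
BK 16: (-31.113,0.853) -> (-15.407,-2.2) [heading=169, draw]
FD 9: (-15.407,-2.2) -> (-24.242,-0.483) [heading=169, draw]
Final: pos=(-24.242,-0.483), heading=169, 8 segment(s) drawn

Start position: (-5, 0)
Final position: (-24.242, -0.483)
Distance = 19.248; >= 1e-6 -> NOT closed

Answer: no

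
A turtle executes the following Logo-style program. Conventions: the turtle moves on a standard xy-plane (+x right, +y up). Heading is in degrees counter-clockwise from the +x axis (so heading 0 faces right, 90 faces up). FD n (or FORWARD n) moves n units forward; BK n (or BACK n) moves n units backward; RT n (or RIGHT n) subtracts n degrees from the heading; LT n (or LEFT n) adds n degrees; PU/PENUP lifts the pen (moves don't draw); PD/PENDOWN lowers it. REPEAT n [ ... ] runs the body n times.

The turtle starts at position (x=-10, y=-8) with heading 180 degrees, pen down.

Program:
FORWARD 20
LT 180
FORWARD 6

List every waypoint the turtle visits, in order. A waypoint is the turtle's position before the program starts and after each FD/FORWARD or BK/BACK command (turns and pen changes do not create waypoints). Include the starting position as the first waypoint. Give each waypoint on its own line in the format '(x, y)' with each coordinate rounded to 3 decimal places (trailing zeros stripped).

Answer: (-10, -8)
(-30, -8)
(-24, -8)

Derivation:
Executing turtle program step by step:
Start: pos=(-10,-8), heading=180, pen down
FD 20: (-10,-8) -> (-30,-8) [heading=180, draw]
LT 180: heading 180 -> 0
FD 6: (-30,-8) -> (-24,-8) [heading=0, draw]
Final: pos=(-24,-8), heading=0, 2 segment(s) drawn
Waypoints (3 total):
(-10, -8)
(-30, -8)
(-24, -8)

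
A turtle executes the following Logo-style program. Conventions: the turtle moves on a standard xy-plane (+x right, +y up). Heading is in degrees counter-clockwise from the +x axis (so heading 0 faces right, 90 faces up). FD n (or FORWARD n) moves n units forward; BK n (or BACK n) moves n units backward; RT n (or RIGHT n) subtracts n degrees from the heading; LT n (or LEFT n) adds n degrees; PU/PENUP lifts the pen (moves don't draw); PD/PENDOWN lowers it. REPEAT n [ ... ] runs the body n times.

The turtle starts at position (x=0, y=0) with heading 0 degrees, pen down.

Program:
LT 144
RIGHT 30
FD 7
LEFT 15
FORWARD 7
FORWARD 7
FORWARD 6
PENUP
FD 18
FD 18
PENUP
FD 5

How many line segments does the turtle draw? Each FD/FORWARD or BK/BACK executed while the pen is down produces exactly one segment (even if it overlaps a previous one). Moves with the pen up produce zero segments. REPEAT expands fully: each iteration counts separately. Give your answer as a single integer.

Executing turtle program step by step:
Start: pos=(0,0), heading=0, pen down
LT 144: heading 0 -> 144
RT 30: heading 144 -> 114
FD 7: (0,0) -> (-2.847,6.395) [heading=114, draw]
LT 15: heading 114 -> 129
FD 7: (-2.847,6.395) -> (-7.252,11.835) [heading=129, draw]
FD 7: (-7.252,11.835) -> (-11.658,17.275) [heading=129, draw]
FD 6: (-11.658,17.275) -> (-15.434,21.938) [heading=129, draw]
PU: pen up
FD 18: (-15.434,21.938) -> (-26.761,35.926) [heading=129, move]
FD 18: (-26.761,35.926) -> (-38.089,49.915) [heading=129, move]
PU: pen up
FD 5: (-38.089,49.915) -> (-41.236,53.801) [heading=129, move]
Final: pos=(-41.236,53.801), heading=129, 4 segment(s) drawn
Segments drawn: 4

Answer: 4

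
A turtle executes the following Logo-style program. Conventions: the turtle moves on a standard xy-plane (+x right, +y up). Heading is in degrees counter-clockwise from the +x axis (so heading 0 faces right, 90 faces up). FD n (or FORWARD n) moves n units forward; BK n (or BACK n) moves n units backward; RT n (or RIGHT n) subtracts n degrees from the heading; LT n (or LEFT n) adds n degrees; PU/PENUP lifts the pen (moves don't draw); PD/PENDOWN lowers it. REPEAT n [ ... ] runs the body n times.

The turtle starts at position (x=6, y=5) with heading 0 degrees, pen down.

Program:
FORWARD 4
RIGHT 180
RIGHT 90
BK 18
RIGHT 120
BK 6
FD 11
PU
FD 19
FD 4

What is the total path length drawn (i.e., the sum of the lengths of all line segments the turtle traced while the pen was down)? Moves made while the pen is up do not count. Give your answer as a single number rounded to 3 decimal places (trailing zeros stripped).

Answer: 39

Derivation:
Executing turtle program step by step:
Start: pos=(6,5), heading=0, pen down
FD 4: (6,5) -> (10,5) [heading=0, draw]
RT 180: heading 0 -> 180
RT 90: heading 180 -> 90
BK 18: (10,5) -> (10,-13) [heading=90, draw]
RT 120: heading 90 -> 330
BK 6: (10,-13) -> (4.804,-10) [heading=330, draw]
FD 11: (4.804,-10) -> (14.33,-15.5) [heading=330, draw]
PU: pen up
FD 19: (14.33,-15.5) -> (30.785,-25) [heading=330, move]
FD 4: (30.785,-25) -> (34.249,-27) [heading=330, move]
Final: pos=(34.249,-27), heading=330, 4 segment(s) drawn

Segment lengths:
  seg 1: (6,5) -> (10,5), length = 4
  seg 2: (10,5) -> (10,-13), length = 18
  seg 3: (10,-13) -> (4.804,-10), length = 6
  seg 4: (4.804,-10) -> (14.33,-15.5), length = 11
Total = 39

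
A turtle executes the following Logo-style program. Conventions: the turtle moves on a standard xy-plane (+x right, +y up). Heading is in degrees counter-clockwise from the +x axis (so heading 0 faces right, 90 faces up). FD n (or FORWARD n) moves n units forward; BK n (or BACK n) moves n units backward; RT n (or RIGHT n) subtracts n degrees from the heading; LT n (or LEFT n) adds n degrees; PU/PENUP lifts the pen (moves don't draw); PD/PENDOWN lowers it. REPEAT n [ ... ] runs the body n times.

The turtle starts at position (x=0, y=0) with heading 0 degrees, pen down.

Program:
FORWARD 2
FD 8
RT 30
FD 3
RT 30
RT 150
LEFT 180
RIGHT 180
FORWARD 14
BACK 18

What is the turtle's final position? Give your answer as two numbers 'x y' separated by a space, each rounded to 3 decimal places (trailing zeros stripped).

Answer: 16.062 -3.5

Derivation:
Executing turtle program step by step:
Start: pos=(0,0), heading=0, pen down
FD 2: (0,0) -> (2,0) [heading=0, draw]
FD 8: (2,0) -> (10,0) [heading=0, draw]
RT 30: heading 0 -> 330
FD 3: (10,0) -> (12.598,-1.5) [heading=330, draw]
RT 30: heading 330 -> 300
RT 150: heading 300 -> 150
LT 180: heading 150 -> 330
RT 180: heading 330 -> 150
FD 14: (12.598,-1.5) -> (0.474,5.5) [heading=150, draw]
BK 18: (0.474,5.5) -> (16.062,-3.5) [heading=150, draw]
Final: pos=(16.062,-3.5), heading=150, 5 segment(s) drawn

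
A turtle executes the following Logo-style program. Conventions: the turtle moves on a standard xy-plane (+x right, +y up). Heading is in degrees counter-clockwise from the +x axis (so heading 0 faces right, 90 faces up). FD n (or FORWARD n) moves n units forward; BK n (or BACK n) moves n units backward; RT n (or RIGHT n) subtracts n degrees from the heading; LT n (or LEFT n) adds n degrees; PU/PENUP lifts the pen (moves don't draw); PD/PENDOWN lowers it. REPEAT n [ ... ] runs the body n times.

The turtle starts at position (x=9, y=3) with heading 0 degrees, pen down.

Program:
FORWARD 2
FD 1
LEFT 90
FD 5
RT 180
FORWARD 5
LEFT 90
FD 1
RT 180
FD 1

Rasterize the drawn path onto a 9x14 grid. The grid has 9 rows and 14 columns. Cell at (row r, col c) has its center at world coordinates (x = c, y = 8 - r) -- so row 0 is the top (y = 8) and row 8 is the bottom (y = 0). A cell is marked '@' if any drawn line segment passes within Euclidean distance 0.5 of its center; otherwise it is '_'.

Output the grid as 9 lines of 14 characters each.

Segment 0: (9,3) -> (11,3)
Segment 1: (11,3) -> (12,3)
Segment 2: (12,3) -> (12,8)
Segment 3: (12,8) -> (12,3)
Segment 4: (12,3) -> (13,3)
Segment 5: (13,3) -> (12,3)

Answer: ____________@_
____________@_
____________@_
____________@_
____________@_
_________@@@@@
______________
______________
______________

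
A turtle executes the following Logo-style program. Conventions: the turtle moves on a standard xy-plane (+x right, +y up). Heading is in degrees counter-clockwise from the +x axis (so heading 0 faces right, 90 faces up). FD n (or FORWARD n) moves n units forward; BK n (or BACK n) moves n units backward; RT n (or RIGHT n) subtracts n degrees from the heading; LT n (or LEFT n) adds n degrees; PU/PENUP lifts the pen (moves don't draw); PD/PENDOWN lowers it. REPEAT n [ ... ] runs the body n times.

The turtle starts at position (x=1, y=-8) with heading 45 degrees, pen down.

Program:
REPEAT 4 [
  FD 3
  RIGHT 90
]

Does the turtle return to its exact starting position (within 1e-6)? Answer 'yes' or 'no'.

Answer: yes

Derivation:
Executing turtle program step by step:
Start: pos=(1,-8), heading=45, pen down
REPEAT 4 [
  -- iteration 1/4 --
  FD 3: (1,-8) -> (3.121,-5.879) [heading=45, draw]
  RT 90: heading 45 -> 315
  -- iteration 2/4 --
  FD 3: (3.121,-5.879) -> (5.243,-8) [heading=315, draw]
  RT 90: heading 315 -> 225
  -- iteration 3/4 --
  FD 3: (5.243,-8) -> (3.121,-10.121) [heading=225, draw]
  RT 90: heading 225 -> 135
  -- iteration 4/4 --
  FD 3: (3.121,-10.121) -> (1,-8) [heading=135, draw]
  RT 90: heading 135 -> 45
]
Final: pos=(1,-8), heading=45, 4 segment(s) drawn

Start position: (1, -8)
Final position: (1, -8)
Distance = 0; < 1e-6 -> CLOSED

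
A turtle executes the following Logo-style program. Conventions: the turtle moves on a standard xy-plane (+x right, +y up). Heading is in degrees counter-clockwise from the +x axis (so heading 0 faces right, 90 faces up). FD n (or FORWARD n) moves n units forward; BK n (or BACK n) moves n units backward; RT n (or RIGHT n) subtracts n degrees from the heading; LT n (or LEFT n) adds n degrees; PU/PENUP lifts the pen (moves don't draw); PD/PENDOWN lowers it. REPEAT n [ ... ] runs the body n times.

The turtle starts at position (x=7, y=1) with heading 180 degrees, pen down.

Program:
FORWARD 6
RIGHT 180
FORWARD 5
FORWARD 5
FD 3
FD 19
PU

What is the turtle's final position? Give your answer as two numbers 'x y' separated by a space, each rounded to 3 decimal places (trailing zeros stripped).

Answer: 33 1

Derivation:
Executing turtle program step by step:
Start: pos=(7,1), heading=180, pen down
FD 6: (7,1) -> (1,1) [heading=180, draw]
RT 180: heading 180 -> 0
FD 5: (1,1) -> (6,1) [heading=0, draw]
FD 5: (6,1) -> (11,1) [heading=0, draw]
FD 3: (11,1) -> (14,1) [heading=0, draw]
FD 19: (14,1) -> (33,1) [heading=0, draw]
PU: pen up
Final: pos=(33,1), heading=0, 5 segment(s) drawn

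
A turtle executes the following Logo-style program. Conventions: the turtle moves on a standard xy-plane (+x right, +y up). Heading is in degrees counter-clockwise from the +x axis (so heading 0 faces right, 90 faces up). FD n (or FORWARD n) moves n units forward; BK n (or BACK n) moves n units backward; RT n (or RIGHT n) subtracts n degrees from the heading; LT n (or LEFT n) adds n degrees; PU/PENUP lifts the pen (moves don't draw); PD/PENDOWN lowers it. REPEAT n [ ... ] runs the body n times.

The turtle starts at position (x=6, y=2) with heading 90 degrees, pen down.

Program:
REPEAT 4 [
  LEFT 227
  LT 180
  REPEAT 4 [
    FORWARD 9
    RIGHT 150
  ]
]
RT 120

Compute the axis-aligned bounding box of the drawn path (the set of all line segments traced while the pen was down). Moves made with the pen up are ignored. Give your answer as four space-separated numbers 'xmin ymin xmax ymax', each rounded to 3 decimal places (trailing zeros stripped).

Executing turtle program step by step:
Start: pos=(6,2), heading=90, pen down
REPEAT 4 [
  -- iteration 1/4 --
  LT 227: heading 90 -> 317
  LT 180: heading 317 -> 137
  REPEAT 4 [
    -- iteration 1/4 --
    FD 9: (6,2) -> (-0.582,8.138) [heading=137, draw]
    RT 150: heading 137 -> 347
    -- iteration 2/4 --
    FD 9: (-0.582,8.138) -> (8.187,6.113) [heading=347, draw]
    RT 150: heading 347 -> 197
    -- iteration 3/4 --
    FD 9: (8.187,6.113) -> (-0.42,3.482) [heading=197, draw]
    RT 150: heading 197 -> 47
    -- iteration 4/4 --
    FD 9: (-0.42,3.482) -> (5.718,10.064) [heading=47, draw]
    RT 150: heading 47 -> 257
  ]
  -- iteration 2/4 --
  LT 227: heading 257 -> 124
  LT 180: heading 124 -> 304
  REPEAT 4 [
    -- iteration 1/4 --
    FD 9: (5.718,10.064) -> (10.751,2.603) [heading=304, draw]
    RT 150: heading 304 -> 154
    -- iteration 2/4 --
    FD 9: (10.751,2.603) -> (2.662,6.548) [heading=154, draw]
    RT 150: heading 154 -> 4
    -- iteration 3/4 --
    FD 9: (2.662,6.548) -> (11.64,7.176) [heading=4, draw]
    RT 150: heading 4 -> 214
    -- iteration 4/4 --
    FD 9: (11.64,7.176) -> (4.179,2.143) [heading=214, draw]
    RT 150: heading 214 -> 64
  ]
  -- iteration 3/4 --
  LT 227: heading 64 -> 291
  LT 180: heading 291 -> 111
  REPEAT 4 [
    -- iteration 1/4 --
    FD 9: (4.179,2.143) -> (0.953,10.546) [heading=111, draw]
    RT 150: heading 111 -> 321
    -- iteration 2/4 --
    FD 9: (0.953,10.546) -> (7.948,4.882) [heading=321, draw]
    RT 150: heading 321 -> 171
    -- iteration 3/4 --
    FD 9: (7.948,4.882) -> (-0.941,6.29) [heading=171, draw]
    RT 150: heading 171 -> 21
    -- iteration 4/4 --
    FD 9: (-0.941,6.29) -> (7.461,9.515) [heading=21, draw]
    RT 150: heading 21 -> 231
  ]
  -- iteration 4/4 --
  LT 227: heading 231 -> 98
  LT 180: heading 98 -> 278
  REPEAT 4 [
    -- iteration 1/4 --
    FD 9: (7.461,9.515) -> (8.713,0.602) [heading=278, draw]
    RT 150: heading 278 -> 128
    -- iteration 2/4 --
    FD 9: (8.713,0.602) -> (3.172,7.695) [heading=128, draw]
    RT 150: heading 128 -> 338
    -- iteration 3/4 --
    FD 9: (3.172,7.695) -> (11.517,4.323) [heading=338, draw]
    RT 150: heading 338 -> 188
    -- iteration 4/4 --
    FD 9: (11.517,4.323) -> (2.605,3.071) [heading=188, draw]
    RT 150: heading 188 -> 38
  ]
]
RT 120: heading 38 -> 278
Final: pos=(2.605,3.071), heading=278, 16 segment(s) drawn

Segment endpoints: x in {-0.941, -0.582, -0.42, 0.953, 2.605, 2.662, 3.172, 4.179, 5.718, 6, 7.461, 7.948, 8.187, 8.713, 10.751, 11.517, 11.64}, y in {0.602, 2, 2.143, 2.603, 3.071, 3.482, 4.323, 4.882, 6.113, 6.29, 6.548, 7.176, 7.695, 8.138, 9.515, 10.064, 10.546}
xmin=-0.941, ymin=0.602, xmax=11.64, ymax=10.546

Answer: -0.941 0.602 11.64 10.546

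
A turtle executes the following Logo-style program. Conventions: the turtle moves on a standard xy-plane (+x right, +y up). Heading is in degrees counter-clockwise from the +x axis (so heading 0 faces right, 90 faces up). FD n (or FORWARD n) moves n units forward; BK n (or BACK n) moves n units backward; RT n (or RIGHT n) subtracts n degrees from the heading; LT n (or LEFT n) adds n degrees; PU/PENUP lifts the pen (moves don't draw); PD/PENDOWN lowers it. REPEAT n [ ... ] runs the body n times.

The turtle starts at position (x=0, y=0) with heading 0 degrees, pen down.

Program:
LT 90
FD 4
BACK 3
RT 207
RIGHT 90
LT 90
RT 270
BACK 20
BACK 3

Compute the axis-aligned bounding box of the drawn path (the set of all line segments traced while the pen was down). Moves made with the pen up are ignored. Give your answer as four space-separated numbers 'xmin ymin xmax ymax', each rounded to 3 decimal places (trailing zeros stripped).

Answer: -20.493 0 0 11.442

Derivation:
Executing turtle program step by step:
Start: pos=(0,0), heading=0, pen down
LT 90: heading 0 -> 90
FD 4: (0,0) -> (0,4) [heading=90, draw]
BK 3: (0,4) -> (0,1) [heading=90, draw]
RT 207: heading 90 -> 243
RT 90: heading 243 -> 153
LT 90: heading 153 -> 243
RT 270: heading 243 -> 333
BK 20: (0,1) -> (-17.82,10.08) [heading=333, draw]
BK 3: (-17.82,10.08) -> (-20.493,11.442) [heading=333, draw]
Final: pos=(-20.493,11.442), heading=333, 4 segment(s) drawn

Segment endpoints: x in {-20.493, -17.82, 0, 0, 0}, y in {0, 1, 4, 10.08, 11.442}
xmin=-20.493, ymin=0, xmax=0, ymax=11.442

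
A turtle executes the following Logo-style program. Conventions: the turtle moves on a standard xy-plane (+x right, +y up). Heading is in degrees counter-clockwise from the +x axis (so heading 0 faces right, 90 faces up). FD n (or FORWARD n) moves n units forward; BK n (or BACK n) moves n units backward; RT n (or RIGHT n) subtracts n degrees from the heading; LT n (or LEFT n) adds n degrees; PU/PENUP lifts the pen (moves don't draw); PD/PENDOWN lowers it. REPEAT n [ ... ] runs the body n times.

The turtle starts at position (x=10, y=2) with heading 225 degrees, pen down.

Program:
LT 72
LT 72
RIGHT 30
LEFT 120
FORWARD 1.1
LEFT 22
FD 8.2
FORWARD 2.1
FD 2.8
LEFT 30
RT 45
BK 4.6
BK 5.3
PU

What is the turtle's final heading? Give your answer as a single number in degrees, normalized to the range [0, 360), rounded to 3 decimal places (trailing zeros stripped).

Executing turtle program step by step:
Start: pos=(10,2), heading=225, pen down
LT 72: heading 225 -> 297
LT 72: heading 297 -> 9
RT 30: heading 9 -> 339
LT 120: heading 339 -> 99
FD 1.1: (10,2) -> (9.828,3.086) [heading=99, draw]
LT 22: heading 99 -> 121
FD 8.2: (9.828,3.086) -> (5.605,10.115) [heading=121, draw]
FD 2.1: (5.605,10.115) -> (4.523,11.915) [heading=121, draw]
FD 2.8: (4.523,11.915) -> (3.081,14.315) [heading=121, draw]
LT 30: heading 121 -> 151
RT 45: heading 151 -> 106
BK 4.6: (3.081,14.315) -> (4.349,9.894) [heading=106, draw]
BK 5.3: (4.349,9.894) -> (5.81,4.799) [heading=106, draw]
PU: pen up
Final: pos=(5.81,4.799), heading=106, 6 segment(s) drawn

Answer: 106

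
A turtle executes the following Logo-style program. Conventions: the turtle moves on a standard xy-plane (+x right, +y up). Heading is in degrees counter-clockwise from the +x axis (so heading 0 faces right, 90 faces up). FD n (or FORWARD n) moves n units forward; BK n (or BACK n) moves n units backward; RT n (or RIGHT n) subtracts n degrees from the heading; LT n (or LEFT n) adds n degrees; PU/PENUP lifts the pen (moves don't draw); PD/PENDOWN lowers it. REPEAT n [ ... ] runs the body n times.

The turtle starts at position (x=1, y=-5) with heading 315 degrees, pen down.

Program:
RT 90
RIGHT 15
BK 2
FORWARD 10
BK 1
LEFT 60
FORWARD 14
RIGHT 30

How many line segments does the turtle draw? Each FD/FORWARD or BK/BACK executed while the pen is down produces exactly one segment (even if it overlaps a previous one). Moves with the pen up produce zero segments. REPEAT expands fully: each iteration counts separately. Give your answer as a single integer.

Answer: 4

Derivation:
Executing turtle program step by step:
Start: pos=(1,-5), heading=315, pen down
RT 90: heading 315 -> 225
RT 15: heading 225 -> 210
BK 2: (1,-5) -> (2.732,-4) [heading=210, draw]
FD 10: (2.732,-4) -> (-5.928,-9) [heading=210, draw]
BK 1: (-5.928,-9) -> (-5.062,-8.5) [heading=210, draw]
LT 60: heading 210 -> 270
FD 14: (-5.062,-8.5) -> (-5.062,-22.5) [heading=270, draw]
RT 30: heading 270 -> 240
Final: pos=(-5.062,-22.5), heading=240, 4 segment(s) drawn
Segments drawn: 4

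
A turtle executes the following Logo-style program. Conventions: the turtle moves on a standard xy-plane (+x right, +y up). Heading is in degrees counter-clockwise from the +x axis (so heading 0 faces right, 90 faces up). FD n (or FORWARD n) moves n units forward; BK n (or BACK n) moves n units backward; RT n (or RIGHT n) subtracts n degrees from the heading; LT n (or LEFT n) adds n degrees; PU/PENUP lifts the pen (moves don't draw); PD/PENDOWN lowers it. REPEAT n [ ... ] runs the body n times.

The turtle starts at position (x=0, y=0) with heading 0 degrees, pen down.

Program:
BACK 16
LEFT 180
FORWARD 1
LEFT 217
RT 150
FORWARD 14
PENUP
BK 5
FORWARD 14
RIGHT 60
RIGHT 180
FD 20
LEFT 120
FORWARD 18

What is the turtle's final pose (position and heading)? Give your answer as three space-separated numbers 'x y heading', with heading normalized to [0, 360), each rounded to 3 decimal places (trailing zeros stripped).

Answer: -16.969 -4.359 127

Derivation:
Executing turtle program step by step:
Start: pos=(0,0), heading=0, pen down
BK 16: (0,0) -> (-16,0) [heading=0, draw]
LT 180: heading 0 -> 180
FD 1: (-16,0) -> (-17,0) [heading=180, draw]
LT 217: heading 180 -> 37
RT 150: heading 37 -> 247
FD 14: (-17,0) -> (-22.47,-12.887) [heading=247, draw]
PU: pen up
BK 5: (-22.47,-12.887) -> (-20.517,-8.285) [heading=247, move]
FD 14: (-20.517,-8.285) -> (-25.987,-21.172) [heading=247, move]
RT 60: heading 247 -> 187
RT 180: heading 187 -> 7
FD 20: (-25.987,-21.172) -> (-6.136,-18.734) [heading=7, move]
LT 120: heading 7 -> 127
FD 18: (-6.136,-18.734) -> (-16.969,-4.359) [heading=127, move]
Final: pos=(-16.969,-4.359), heading=127, 3 segment(s) drawn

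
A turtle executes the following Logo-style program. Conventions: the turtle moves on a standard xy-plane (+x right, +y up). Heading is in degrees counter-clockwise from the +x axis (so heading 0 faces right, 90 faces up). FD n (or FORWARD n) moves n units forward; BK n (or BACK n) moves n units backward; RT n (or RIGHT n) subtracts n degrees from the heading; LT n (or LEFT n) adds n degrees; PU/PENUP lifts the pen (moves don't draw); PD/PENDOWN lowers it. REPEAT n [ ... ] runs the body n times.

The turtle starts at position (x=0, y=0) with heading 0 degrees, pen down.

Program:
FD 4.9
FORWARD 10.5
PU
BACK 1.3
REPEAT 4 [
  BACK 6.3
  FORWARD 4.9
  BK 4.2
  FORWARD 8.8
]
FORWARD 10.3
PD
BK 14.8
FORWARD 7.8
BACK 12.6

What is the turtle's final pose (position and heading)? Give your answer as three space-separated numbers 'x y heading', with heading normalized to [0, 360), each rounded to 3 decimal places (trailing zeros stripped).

Executing turtle program step by step:
Start: pos=(0,0), heading=0, pen down
FD 4.9: (0,0) -> (4.9,0) [heading=0, draw]
FD 10.5: (4.9,0) -> (15.4,0) [heading=0, draw]
PU: pen up
BK 1.3: (15.4,0) -> (14.1,0) [heading=0, move]
REPEAT 4 [
  -- iteration 1/4 --
  BK 6.3: (14.1,0) -> (7.8,0) [heading=0, move]
  FD 4.9: (7.8,0) -> (12.7,0) [heading=0, move]
  BK 4.2: (12.7,0) -> (8.5,0) [heading=0, move]
  FD 8.8: (8.5,0) -> (17.3,0) [heading=0, move]
  -- iteration 2/4 --
  BK 6.3: (17.3,0) -> (11,0) [heading=0, move]
  FD 4.9: (11,0) -> (15.9,0) [heading=0, move]
  BK 4.2: (15.9,0) -> (11.7,0) [heading=0, move]
  FD 8.8: (11.7,0) -> (20.5,0) [heading=0, move]
  -- iteration 3/4 --
  BK 6.3: (20.5,0) -> (14.2,0) [heading=0, move]
  FD 4.9: (14.2,0) -> (19.1,0) [heading=0, move]
  BK 4.2: (19.1,0) -> (14.9,0) [heading=0, move]
  FD 8.8: (14.9,0) -> (23.7,0) [heading=0, move]
  -- iteration 4/4 --
  BK 6.3: (23.7,0) -> (17.4,0) [heading=0, move]
  FD 4.9: (17.4,0) -> (22.3,0) [heading=0, move]
  BK 4.2: (22.3,0) -> (18.1,0) [heading=0, move]
  FD 8.8: (18.1,0) -> (26.9,0) [heading=0, move]
]
FD 10.3: (26.9,0) -> (37.2,0) [heading=0, move]
PD: pen down
BK 14.8: (37.2,0) -> (22.4,0) [heading=0, draw]
FD 7.8: (22.4,0) -> (30.2,0) [heading=0, draw]
BK 12.6: (30.2,0) -> (17.6,0) [heading=0, draw]
Final: pos=(17.6,0), heading=0, 5 segment(s) drawn

Answer: 17.6 0 0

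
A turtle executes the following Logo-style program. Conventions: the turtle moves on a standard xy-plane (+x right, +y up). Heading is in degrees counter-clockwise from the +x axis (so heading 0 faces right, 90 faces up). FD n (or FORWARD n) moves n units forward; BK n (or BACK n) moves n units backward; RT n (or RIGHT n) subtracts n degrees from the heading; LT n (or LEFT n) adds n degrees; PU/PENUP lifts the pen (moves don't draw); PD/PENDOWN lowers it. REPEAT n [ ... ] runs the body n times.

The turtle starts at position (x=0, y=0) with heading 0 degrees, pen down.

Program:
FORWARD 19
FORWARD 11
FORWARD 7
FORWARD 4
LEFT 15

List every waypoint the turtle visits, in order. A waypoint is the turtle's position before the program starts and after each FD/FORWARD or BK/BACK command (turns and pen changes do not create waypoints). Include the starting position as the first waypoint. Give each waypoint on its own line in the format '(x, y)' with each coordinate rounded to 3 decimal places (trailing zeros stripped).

Answer: (0, 0)
(19, 0)
(30, 0)
(37, 0)
(41, 0)

Derivation:
Executing turtle program step by step:
Start: pos=(0,0), heading=0, pen down
FD 19: (0,0) -> (19,0) [heading=0, draw]
FD 11: (19,0) -> (30,0) [heading=0, draw]
FD 7: (30,0) -> (37,0) [heading=0, draw]
FD 4: (37,0) -> (41,0) [heading=0, draw]
LT 15: heading 0 -> 15
Final: pos=(41,0), heading=15, 4 segment(s) drawn
Waypoints (5 total):
(0, 0)
(19, 0)
(30, 0)
(37, 0)
(41, 0)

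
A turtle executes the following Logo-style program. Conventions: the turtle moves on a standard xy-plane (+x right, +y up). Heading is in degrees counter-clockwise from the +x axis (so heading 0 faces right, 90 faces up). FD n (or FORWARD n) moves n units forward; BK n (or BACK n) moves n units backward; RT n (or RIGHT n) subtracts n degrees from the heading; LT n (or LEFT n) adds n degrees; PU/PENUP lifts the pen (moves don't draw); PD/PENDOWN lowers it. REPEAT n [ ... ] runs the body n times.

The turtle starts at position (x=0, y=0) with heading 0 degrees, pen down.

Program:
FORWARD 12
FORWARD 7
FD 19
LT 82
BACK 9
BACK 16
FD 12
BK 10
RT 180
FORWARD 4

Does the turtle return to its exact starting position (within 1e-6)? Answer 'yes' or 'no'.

Executing turtle program step by step:
Start: pos=(0,0), heading=0, pen down
FD 12: (0,0) -> (12,0) [heading=0, draw]
FD 7: (12,0) -> (19,0) [heading=0, draw]
FD 19: (19,0) -> (38,0) [heading=0, draw]
LT 82: heading 0 -> 82
BK 9: (38,0) -> (36.747,-8.912) [heading=82, draw]
BK 16: (36.747,-8.912) -> (34.521,-24.757) [heading=82, draw]
FD 12: (34.521,-24.757) -> (36.191,-12.873) [heading=82, draw]
BK 10: (36.191,-12.873) -> (34.799,-22.776) [heading=82, draw]
RT 180: heading 82 -> 262
FD 4: (34.799,-22.776) -> (34.242,-26.737) [heading=262, draw]
Final: pos=(34.242,-26.737), heading=262, 8 segment(s) drawn

Start position: (0, 0)
Final position: (34.242, -26.737)
Distance = 43.444; >= 1e-6 -> NOT closed

Answer: no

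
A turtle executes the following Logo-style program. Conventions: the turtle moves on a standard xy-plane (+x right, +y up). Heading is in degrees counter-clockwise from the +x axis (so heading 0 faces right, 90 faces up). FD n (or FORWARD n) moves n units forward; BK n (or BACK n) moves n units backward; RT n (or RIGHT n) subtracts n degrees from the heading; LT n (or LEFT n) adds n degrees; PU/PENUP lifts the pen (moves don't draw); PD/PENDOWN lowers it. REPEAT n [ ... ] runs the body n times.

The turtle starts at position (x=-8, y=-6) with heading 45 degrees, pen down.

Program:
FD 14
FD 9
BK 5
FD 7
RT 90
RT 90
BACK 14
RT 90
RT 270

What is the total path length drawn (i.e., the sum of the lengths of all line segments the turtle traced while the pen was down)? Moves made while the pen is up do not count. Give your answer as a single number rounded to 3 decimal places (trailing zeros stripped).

Answer: 49

Derivation:
Executing turtle program step by step:
Start: pos=(-8,-6), heading=45, pen down
FD 14: (-8,-6) -> (1.899,3.899) [heading=45, draw]
FD 9: (1.899,3.899) -> (8.263,10.263) [heading=45, draw]
BK 5: (8.263,10.263) -> (4.728,6.728) [heading=45, draw]
FD 7: (4.728,6.728) -> (9.678,11.678) [heading=45, draw]
RT 90: heading 45 -> 315
RT 90: heading 315 -> 225
BK 14: (9.678,11.678) -> (19.577,21.577) [heading=225, draw]
RT 90: heading 225 -> 135
RT 270: heading 135 -> 225
Final: pos=(19.577,21.577), heading=225, 5 segment(s) drawn

Segment lengths:
  seg 1: (-8,-6) -> (1.899,3.899), length = 14
  seg 2: (1.899,3.899) -> (8.263,10.263), length = 9
  seg 3: (8.263,10.263) -> (4.728,6.728), length = 5
  seg 4: (4.728,6.728) -> (9.678,11.678), length = 7
  seg 5: (9.678,11.678) -> (19.577,21.577), length = 14
Total = 49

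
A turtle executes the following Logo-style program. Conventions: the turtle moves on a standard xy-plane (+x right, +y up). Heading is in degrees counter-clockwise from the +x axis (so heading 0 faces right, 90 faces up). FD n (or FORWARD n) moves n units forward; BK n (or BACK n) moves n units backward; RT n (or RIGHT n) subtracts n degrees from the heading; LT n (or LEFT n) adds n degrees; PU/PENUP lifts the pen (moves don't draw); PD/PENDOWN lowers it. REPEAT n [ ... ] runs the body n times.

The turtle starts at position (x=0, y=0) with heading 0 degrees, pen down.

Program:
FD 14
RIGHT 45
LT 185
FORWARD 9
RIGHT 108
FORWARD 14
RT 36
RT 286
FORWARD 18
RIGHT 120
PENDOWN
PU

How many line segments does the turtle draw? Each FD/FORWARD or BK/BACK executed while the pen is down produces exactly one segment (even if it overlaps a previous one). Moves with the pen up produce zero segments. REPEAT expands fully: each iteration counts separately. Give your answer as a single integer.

Answer: 4

Derivation:
Executing turtle program step by step:
Start: pos=(0,0), heading=0, pen down
FD 14: (0,0) -> (14,0) [heading=0, draw]
RT 45: heading 0 -> 315
LT 185: heading 315 -> 140
FD 9: (14,0) -> (7.106,5.785) [heading=140, draw]
RT 108: heading 140 -> 32
FD 14: (7.106,5.785) -> (18.978,13.204) [heading=32, draw]
RT 36: heading 32 -> 356
RT 286: heading 356 -> 70
FD 18: (18.978,13.204) -> (25.135,30.118) [heading=70, draw]
RT 120: heading 70 -> 310
PD: pen down
PU: pen up
Final: pos=(25.135,30.118), heading=310, 4 segment(s) drawn
Segments drawn: 4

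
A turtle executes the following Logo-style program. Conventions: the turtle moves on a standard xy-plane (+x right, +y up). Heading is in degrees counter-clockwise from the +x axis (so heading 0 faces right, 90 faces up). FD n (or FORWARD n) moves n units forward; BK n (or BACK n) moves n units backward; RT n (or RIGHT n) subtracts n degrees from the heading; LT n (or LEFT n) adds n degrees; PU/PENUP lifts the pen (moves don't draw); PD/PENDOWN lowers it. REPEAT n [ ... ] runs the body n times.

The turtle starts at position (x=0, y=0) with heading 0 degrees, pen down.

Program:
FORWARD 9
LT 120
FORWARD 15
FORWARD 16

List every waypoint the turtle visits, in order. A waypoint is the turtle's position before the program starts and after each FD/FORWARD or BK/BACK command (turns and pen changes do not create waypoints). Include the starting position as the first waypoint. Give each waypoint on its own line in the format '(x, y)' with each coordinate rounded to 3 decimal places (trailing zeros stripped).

Executing turtle program step by step:
Start: pos=(0,0), heading=0, pen down
FD 9: (0,0) -> (9,0) [heading=0, draw]
LT 120: heading 0 -> 120
FD 15: (9,0) -> (1.5,12.99) [heading=120, draw]
FD 16: (1.5,12.99) -> (-6.5,26.847) [heading=120, draw]
Final: pos=(-6.5,26.847), heading=120, 3 segment(s) drawn
Waypoints (4 total):
(0, 0)
(9, 0)
(1.5, 12.99)
(-6.5, 26.847)

Answer: (0, 0)
(9, 0)
(1.5, 12.99)
(-6.5, 26.847)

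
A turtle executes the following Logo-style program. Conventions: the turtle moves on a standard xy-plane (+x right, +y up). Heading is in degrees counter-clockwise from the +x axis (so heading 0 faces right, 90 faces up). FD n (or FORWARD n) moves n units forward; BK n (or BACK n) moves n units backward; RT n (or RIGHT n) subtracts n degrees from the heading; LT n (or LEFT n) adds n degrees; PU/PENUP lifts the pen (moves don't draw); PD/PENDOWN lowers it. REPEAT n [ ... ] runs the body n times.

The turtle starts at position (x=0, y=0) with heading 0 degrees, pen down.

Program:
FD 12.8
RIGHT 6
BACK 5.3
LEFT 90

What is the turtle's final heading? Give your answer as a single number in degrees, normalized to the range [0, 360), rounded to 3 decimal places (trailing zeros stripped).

Executing turtle program step by step:
Start: pos=(0,0), heading=0, pen down
FD 12.8: (0,0) -> (12.8,0) [heading=0, draw]
RT 6: heading 0 -> 354
BK 5.3: (12.8,0) -> (7.529,0.554) [heading=354, draw]
LT 90: heading 354 -> 84
Final: pos=(7.529,0.554), heading=84, 2 segment(s) drawn

Answer: 84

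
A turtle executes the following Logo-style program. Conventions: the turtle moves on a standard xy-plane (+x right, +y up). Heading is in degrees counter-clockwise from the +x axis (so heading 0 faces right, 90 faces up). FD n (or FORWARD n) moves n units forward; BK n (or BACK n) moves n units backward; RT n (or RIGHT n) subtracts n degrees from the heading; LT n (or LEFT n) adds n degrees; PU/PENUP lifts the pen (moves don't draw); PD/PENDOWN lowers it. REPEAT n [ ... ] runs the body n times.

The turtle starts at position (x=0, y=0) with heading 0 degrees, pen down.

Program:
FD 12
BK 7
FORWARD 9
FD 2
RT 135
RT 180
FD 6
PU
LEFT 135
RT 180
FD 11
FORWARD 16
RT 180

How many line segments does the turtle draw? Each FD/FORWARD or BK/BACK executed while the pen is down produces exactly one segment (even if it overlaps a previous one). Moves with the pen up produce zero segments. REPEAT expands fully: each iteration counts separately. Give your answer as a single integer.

Executing turtle program step by step:
Start: pos=(0,0), heading=0, pen down
FD 12: (0,0) -> (12,0) [heading=0, draw]
BK 7: (12,0) -> (5,0) [heading=0, draw]
FD 9: (5,0) -> (14,0) [heading=0, draw]
FD 2: (14,0) -> (16,0) [heading=0, draw]
RT 135: heading 0 -> 225
RT 180: heading 225 -> 45
FD 6: (16,0) -> (20.243,4.243) [heading=45, draw]
PU: pen up
LT 135: heading 45 -> 180
RT 180: heading 180 -> 0
FD 11: (20.243,4.243) -> (31.243,4.243) [heading=0, move]
FD 16: (31.243,4.243) -> (47.243,4.243) [heading=0, move]
RT 180: heading 0 -> 180
Final: pos=(47.243,4.243), heading=180, 5 segment(s) drawn
Segments drawn: 5

Answer: 5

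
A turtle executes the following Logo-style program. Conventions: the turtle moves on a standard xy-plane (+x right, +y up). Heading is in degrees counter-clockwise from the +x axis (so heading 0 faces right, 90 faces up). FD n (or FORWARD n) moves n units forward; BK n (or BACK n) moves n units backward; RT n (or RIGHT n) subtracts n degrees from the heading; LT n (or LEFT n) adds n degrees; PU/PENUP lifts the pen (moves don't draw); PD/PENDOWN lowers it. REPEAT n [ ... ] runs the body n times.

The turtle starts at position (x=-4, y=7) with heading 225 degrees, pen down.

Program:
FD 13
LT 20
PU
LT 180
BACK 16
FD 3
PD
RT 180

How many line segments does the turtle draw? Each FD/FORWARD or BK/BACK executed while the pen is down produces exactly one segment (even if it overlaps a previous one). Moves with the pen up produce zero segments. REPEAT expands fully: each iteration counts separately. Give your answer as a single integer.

Answer: 1

Derivation:
Executing turtle program step by step:
Start: pos=(-4,7), heading=225, pen down
FD 13: (-4,7) -> (-13.192,-2.192) [heading=225, draw]
LT 20: heading 225 -> 245
PU: pen up
LT 180: heading 245 -> 65
BK 16: (-13.192,-2.192) -> (-19.954,-16.693) [heading=65, move]
FD 3: (-19.954,-16.693) -> (-18.686,-13.974) [heading=65, move]
PD: pen down
RT 180: heading 65 -> 245
Final: pos=(-18.686,-13.974), heading=245, 1 segment(s) drawn
Segments drawn: 1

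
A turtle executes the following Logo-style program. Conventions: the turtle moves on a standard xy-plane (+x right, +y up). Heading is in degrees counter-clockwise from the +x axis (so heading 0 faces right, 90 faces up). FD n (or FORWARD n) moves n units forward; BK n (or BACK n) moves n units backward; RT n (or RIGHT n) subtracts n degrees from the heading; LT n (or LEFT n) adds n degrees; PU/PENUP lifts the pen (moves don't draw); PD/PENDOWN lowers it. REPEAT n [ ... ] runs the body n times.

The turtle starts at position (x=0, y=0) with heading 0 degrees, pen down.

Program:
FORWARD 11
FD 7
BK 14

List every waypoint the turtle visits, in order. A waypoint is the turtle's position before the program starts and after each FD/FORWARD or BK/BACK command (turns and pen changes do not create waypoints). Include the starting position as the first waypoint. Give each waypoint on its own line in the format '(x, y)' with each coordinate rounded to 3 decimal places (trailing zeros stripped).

Executing turtle program step by step:
Start: pos=(0,0), heading=0, pen down
FD 11: (0,0) -> (11,0) [heading=0, draw]
FD 7: (11,0) -> (18,0) [heading=0, draw]
BK 14: (18,0) -> (4,0) [heading=0, draw]
Final: pos=(4,0), heading=0, 3 segment(s) drawn
Waypoints (4 total):
(0, 0)
(11, 0)
(18, 0)
(4, 0)

Answer: (0, 0)
(11, 0)
(18, 0)
(4, 0)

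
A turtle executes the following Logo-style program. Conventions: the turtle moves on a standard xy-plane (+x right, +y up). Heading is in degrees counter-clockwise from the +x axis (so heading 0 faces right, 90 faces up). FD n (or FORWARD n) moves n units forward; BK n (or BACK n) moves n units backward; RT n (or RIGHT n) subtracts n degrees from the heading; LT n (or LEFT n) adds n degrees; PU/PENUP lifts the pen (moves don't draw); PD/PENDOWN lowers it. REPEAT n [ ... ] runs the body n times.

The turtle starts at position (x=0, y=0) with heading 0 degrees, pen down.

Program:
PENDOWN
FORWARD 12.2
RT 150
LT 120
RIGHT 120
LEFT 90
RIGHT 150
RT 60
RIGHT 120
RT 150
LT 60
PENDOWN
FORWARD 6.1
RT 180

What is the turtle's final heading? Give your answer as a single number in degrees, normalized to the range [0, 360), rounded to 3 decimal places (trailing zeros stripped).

Executing turtle program step by step:
Start: pos=(0,0), heading=0, pen down
PD: pen down
FD 12.2: (0,0) -> (12.2,0) [heading=0, draw]
RT 150: heading 0 -> 210
LT 120: heading 210 -> 330
RT 120: heading 330 -> 210
LT 90: heading 210 -> 300
RT 150: heading 300 -> 150
RT 60: heading 150 -> 90
RT 120: heading 90 -> 330
RT 150: heading 330 -> 180
LT 60: heading 180 -> 240
PD: pen down
FD 6.1: (12.2,0) -> (9.15,-5.283) [heading=240, draw]
RT 180: heading 240 -> 60
Final: pos=(9.15,-5.283), heading=60, 2 segment(s) drawn

Answer: 60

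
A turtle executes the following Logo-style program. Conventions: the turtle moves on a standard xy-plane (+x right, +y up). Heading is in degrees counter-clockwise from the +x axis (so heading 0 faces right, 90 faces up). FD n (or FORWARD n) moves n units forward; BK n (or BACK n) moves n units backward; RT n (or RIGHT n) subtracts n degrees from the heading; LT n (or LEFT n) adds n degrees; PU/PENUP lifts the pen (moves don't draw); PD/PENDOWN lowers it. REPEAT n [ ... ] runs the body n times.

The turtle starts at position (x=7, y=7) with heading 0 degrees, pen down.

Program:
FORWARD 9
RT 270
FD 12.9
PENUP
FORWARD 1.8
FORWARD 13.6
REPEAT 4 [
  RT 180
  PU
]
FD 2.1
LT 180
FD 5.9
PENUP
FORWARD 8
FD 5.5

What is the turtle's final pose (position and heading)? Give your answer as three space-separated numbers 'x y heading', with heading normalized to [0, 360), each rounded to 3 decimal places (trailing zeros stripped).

Answer: 16 18 270

Derivation:
Executing turtle program step by step:
Start: pos=(7,7), heading=0, pen down
FD 9: (7,7) -> (16,7) [heading=0, draw]
RT 270: heading 0 -> 90
FD 12.9: (16,7) -> (16,19.9) [heading=90, draw]
PU: pen up
FD 1.8: (16,19.9) -> (16,21.7) [heading=90, move]
FD 13.6: (16,21.7) -> (16,35.3) [heading=90, move]
REPEAT 4 [
  -- iteration 1/4 --
  RT 180: heading 90 -> 270
  PU: pen up
  -- iteration 2/4 --
  RT 180: heading 270 -> 90
  PU: pen up
  -- iteration 3/4 --
  RT 180: heading 90 -> 270
  PU: pen up
  -- iteration 4/4 --
  RT 180: heading 270 -> 90
  PU: pen up
]
FD 2.1: (16,35.3) -> (16,37.4) [heading=90, move]
LT 180: heading 90 -> 270
FD 5.9: (16,37.4) -> (16,31.5) [heading=270, move]
PU: pen up
FD 8: (16,31.5) -> (16,23.5) [heading=270, move]
FD 5.5: (16,23.5) -> (16,18) [heading=270, move]
Final: pos=(16,18), heading=270, 2 segment(s) drawn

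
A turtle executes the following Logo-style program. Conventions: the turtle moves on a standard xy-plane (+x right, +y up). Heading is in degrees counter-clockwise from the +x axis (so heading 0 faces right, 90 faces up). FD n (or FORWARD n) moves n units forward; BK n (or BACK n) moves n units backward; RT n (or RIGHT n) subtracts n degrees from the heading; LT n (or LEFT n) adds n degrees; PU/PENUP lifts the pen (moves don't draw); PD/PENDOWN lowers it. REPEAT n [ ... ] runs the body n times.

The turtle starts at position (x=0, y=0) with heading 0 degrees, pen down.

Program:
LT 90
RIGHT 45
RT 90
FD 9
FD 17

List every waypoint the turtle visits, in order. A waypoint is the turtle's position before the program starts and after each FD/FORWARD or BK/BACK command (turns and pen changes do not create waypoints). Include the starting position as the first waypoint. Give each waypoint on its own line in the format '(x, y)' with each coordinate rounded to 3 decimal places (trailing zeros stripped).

Answer: (0, 0)
(6.364, -6.364)
(18.385, -18.385)

Derivation:
Executing turtle program step by step:
Start: pos=(0,0), heading=0, pen down
LT 90: heading 0 -> 90
RT 45: heading 90 -> 45
RT 90: heading 45 -> 315
FD 9: (0,0) -> (6.364,-6.364) [heading=315, draw]
FD 17: (6.364,-6.364) -> (18.385,-18.385) [heading=315, draw]
Final: pos=(18.385,-18.385), heading=315, 2 segment(s) drawn
Waypoints (3 total):
(0, 0)
(6.364, -6.364)
(18.385, -18.385)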